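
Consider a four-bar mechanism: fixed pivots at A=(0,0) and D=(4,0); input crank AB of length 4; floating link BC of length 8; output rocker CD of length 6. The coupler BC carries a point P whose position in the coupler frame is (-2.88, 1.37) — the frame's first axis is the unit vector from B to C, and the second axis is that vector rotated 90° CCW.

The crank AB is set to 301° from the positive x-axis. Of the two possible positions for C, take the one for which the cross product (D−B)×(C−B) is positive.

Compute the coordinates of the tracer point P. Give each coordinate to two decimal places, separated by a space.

1.58 -6.58

A=(0,0), D=(4.00,0)
B = A + 4.00·(cos301°, sin301°) = (2.0602, -3.4287)
|BD| = 3.9394
circle(B,8.00) ∩ circle(D,6.00): a=5.5235, h=5.7871
  candidates: C₊=(-0.2568,4.2285) cross=22.798; C₋=(9.8169,-1.4709) cross=-22.798
  mode + wants cross > 0 → take C=(-0.2568,4.2285) (cross=22.798)
ex = (C−B)/|BC| = (-0.2896,0.9571); ey = (-0.9571,-0.2896)
P = B + -2.88·ex + 1.37·ey = (1.5830,-6.5820)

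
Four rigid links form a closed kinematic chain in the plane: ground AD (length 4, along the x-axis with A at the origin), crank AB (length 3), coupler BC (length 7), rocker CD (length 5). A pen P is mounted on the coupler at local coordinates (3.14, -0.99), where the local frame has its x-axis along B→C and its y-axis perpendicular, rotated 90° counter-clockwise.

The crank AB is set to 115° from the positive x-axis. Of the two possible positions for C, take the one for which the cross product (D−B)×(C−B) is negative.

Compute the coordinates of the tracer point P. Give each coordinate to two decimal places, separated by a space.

-1.23 -0.57

A=(0,0), D=(4.00,0)
B = A + 3.00·(cos115°, sin115°) = (-1.2679, 2.7189)
|BD| = 5.9281
circle(B,7.00) ∩ circle(D,5.00): a=4.9883, h=4.9109
  candidates: C₊=(5.4172,4.7949) cross=29.112; C₋=(0.9125,-3.9328) cross=-29.112
  mode - wants cross < 0 → take C=(0.9125,-3.9328) (cross=-29.112)
ex = (C−B)/|BC| = (0.3115,-0.9503); ey = (0.9503,0.3115)
P = B + 3.14·ex + -0.99·ey = (-1.2306,-0.5732)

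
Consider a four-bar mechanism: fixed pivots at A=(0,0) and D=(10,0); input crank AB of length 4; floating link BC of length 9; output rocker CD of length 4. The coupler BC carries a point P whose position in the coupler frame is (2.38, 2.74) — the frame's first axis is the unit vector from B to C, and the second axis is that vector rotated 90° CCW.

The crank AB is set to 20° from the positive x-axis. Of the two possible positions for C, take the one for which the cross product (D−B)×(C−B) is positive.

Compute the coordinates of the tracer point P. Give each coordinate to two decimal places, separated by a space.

A=(0,0), D=(10.00,0)
B = A + 4.00·(cos20°, sin20°) = (3.7588, 1.3681)
|BD| = 6.3894
circle(B,9.00) ∩ circle(D,4.00): a=8.2812, h=3.5243
  candidates: C₊=(12.6026,3.0375) cross=22.518; C₋=(11.0933,-3.8477) cross=-22.518
  mode + wants cross > 0 → take C=(12.6026,3.0375) (cross=22.518)
ex = (C−B)/|BC| = (0.9826,0.1855); ey = (-0.1855,0.9826)
P = B + 2.38·ex + 2.74·ey = (5.5892,4.5020)

5.59 4.50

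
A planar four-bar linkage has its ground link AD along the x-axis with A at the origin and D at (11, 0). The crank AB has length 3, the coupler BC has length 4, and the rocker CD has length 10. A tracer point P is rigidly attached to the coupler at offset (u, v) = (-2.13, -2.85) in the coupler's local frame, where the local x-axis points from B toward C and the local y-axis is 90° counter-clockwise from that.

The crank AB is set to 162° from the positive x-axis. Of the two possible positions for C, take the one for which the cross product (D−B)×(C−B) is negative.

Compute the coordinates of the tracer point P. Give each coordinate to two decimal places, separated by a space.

A=(0,0), D=(11.00,0)
B = A + 3.00·(cos162°, sin162°) = (-2.8532, 0.9271)
|BD| = 13.8842
circle(B,4.00) ∩ circle(D,10.00): a=3.9170, h=0.8104
  candidates: C₊=(1.1092,1.4741) cross=11.252; C₋=(1.0010,-0.1431) cross=-11.252
  mode - wants cross < 0 → take C=(1.0010,-0.1431) (cross=-11.252)
ex = (C−B)/|BC| = (0.9635,-0.2675); ey = (0.2675,0.9635)
P = B + -2.13·ex + -2.85·ey = (-5.6680,-1.2492)

-5.67 -1.25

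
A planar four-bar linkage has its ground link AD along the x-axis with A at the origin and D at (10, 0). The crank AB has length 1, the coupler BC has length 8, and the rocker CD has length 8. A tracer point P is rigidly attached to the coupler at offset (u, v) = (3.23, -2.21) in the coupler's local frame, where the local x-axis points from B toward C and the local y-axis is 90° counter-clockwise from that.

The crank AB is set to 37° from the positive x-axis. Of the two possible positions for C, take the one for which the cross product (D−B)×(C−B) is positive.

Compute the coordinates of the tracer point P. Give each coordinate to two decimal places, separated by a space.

4.55 1.73

A=(0,0), D=(10.00,0)
B = A + 1.00·(cos37°, sin37°) = (0.7986, 0.6018)
|BD| = 9.2210
circle(B,8.00) ∩ circle(D,8.00): a=4.6105, h=6.5378
  candidates: C₊=(5.8260,6.8248) cross=60.285; C₋=(4.9726,-6.2230) cross=-60.285
  mode + wants cross > 0 → take C=(5.8260,6.8248) (cross=60.285)
ex = (C−B)/|BC| = (0.6284,0.7779); ey = (-0.7779,0.6284)
P = B + 3.23·ex + -2.21·ey = (4.5475,1.7255)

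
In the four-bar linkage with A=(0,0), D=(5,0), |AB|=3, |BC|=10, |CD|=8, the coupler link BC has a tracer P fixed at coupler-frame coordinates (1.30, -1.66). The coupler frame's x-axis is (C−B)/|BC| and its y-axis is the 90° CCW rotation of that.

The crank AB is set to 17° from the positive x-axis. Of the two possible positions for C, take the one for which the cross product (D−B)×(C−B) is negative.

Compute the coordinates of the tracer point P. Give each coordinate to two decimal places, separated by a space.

2.48 -1.20

A=(0,0), D=(5.00,0)
B = A + 3.00·(cos17°, sin17°) = (2.8689, 0.8771)
|BD| = 2.3045
circle(B,10.00) ∩ circle(D,8.00): a=8.9630, h=4.4345
  candidates: C₊=(12.8451,1.5666) cross=10.220; C₋=(9.4695,-6.6350) cross=-10.220
  mode - wants cross < 0 → take C=(9.4695,-6.6350) (cross=-10.220)
ex = (C−B)/|BC| = (0.6601,-0.7512); ey = (0.7512,0.6601)
P = B + 1.30·ex + -1.66·ey = (2.4800,-1.1952)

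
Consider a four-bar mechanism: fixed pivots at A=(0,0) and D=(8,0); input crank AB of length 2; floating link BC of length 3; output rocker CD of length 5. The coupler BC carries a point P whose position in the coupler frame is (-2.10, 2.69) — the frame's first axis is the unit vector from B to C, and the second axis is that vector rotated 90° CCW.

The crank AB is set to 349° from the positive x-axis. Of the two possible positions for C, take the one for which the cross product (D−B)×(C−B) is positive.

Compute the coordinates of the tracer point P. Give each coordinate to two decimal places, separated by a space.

-1.42 -0.80

A=(0,0), D=(8.00,0)
B = A + 2.00·(cos349°, sin349°) = (1.9633, -0.3816)
|BD| = 6.0488
circle(B,3.00) ∩ circle(D,5.00): a=1.7018, h=2.4706
  candidates: C₊=(3.5058,2.1914) cross=14.944; C₋=(3.8176,-2.7399) cross=-14.944
  mode + wants cross > 0 → take C=(3.5058,2.1914) (cross=14.944)
ex = (C−B)/|BC| = (0.5142,0.8577); ey = (-0.8577,0.5142)
P = B + -2.10·ex + 2.69·ey = (-1.4237,-0.7996)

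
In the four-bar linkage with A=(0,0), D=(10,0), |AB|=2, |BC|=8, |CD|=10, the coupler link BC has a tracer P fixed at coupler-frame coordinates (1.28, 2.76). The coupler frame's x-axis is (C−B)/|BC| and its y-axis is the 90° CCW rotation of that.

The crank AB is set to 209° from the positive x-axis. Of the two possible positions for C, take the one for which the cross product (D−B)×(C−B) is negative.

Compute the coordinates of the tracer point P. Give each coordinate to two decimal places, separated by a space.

A=(0,0), D=(10.00,0)
B = A + 2.00·(cos209°, sin209°) = (-1.7492, -0.9696)
|BD| = 11.7892
circle(B,8.00) ∩ circle(D,10.00): a=4.3678, h=6.7024
  candidates: C₊=(2.0525,6.0693) cross=79.016; C₋=(3.1550,-7.2901) cross=-79.016
  mode - wants cross < 0 → take C=(3.1550,-7.2901) (cross=-79.016)
ex = (C−B)/|BC| = (0.6130,-0.7901); ey = (0.7901,0.6130)
P = B + 1.28·ex + 2.76·ey = (1.2160,-0.2889)

1.22 -0.29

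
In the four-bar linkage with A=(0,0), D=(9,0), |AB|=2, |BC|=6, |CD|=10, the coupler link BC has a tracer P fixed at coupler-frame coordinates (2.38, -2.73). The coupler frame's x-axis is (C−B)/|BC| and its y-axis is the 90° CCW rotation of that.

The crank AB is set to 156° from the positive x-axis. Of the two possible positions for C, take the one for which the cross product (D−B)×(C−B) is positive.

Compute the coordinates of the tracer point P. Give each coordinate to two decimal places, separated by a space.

1.71 1.59

A=(0,0), D=(9.00,0)
B = A + 2.00·(cos156°, sin156°) = (-1.8271, 0.8135)
|BD| = 10.8576
circle(B,6.00) ∩ circle(D,10.00): a=2.4816, h=5.4628
  candidates: C₊=(1.0568,6.0750) cross=59.313; C₋=(0.2382,-4.8199) cross=-59.313
  mode + wants cross > 0 → take C=(1.0568,6.0750) (cross=59.313)
ex = (C−B)/|BC| = (0.4806,0.8769); ey = (-0.8769,0.4806)
P = B + 2.38·ex + -2.73·ey = (1.7108,1.5884)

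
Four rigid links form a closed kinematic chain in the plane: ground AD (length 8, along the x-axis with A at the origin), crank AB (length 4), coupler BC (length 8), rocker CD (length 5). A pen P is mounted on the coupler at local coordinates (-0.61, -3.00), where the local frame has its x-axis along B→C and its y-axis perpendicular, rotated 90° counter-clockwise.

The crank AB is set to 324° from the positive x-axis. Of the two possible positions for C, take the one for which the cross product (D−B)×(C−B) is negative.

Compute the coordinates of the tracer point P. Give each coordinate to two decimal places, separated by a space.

A=(0,0), D=(8.00,0)
B = A + 4.00·(cos324°, sin324°) = (3.2361, -2.3511)
|BD| = 5.3125
circle(B,8.00) ∩ circle(D,5.00): a=6.3268, h=4.8960
  candidates: C₊=(6.7427,4.8394) cross=26.010; C₋=(11.0764,-3.9416) cross=-26.010
  mode - wants cross < 0 → take C=(11.0764,-3.9416) (cross=-26.010)
ex = (C−B)/|BC| = (0.9800,-0.1988); ey = (0.1988,0.9800)
P = B + -0.61·ex + -3.00·ey = (2.0418,-5.1700)

2.04 -5.17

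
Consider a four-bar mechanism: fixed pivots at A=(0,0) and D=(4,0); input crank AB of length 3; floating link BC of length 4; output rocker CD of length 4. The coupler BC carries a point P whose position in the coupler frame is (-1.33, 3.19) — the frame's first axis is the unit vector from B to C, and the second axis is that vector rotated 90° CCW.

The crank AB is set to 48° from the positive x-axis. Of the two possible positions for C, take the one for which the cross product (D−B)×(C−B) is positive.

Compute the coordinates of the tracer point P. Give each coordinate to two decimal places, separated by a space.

A=(0,0), D=(4.00,0)
B = A + 3.00·(cos48°, sin48°) = (2.0074, 2.2294)
|BD| = 2.9901
circle(B,4.00) ∩ circle(D,4.00): a=1.4951, h=3.7101
  candidates: C₊=(5.7699,3.5871) cross=11.094; C₋=(0.2375,-1.3577) cross=-11.094
  mode + wants cross > 0 → take C=(5.7699,3.5871) (cross=11.094)
ex = (C−B)/|BC| = (0.9406,0.3394); ey = (-0.3394,0.9406)
P = B + -1.33·ex + 3.19·ey = (-0.3264,4.7786)

-0.33 4.78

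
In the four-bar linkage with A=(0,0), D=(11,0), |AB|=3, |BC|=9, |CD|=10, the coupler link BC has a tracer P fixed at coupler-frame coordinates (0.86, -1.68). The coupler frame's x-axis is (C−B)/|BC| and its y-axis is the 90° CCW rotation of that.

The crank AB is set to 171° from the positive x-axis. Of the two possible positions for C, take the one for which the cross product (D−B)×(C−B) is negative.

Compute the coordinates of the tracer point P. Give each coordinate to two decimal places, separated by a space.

A=(0,0), D=(11.00,0)
B = A + 3.00·(cos171°, sin171°) = (-2.9631, 0.4693)
|BD| = 13.9709
circle(B,9.00) ∩ circle(D,10.00): a=6.3055, h=6.4219
  candidates: C₊=(3.5546,6.6758) cross=89.720; C₋=(3.1231,-6.1608) cross=-89.720
  mode - wants cross < 0 → take C=(3.1231,-6.1608) (cross=-89.720)
ex = (C−B)/|BC| = (0.6762,-0.7367); ey = (0.7367,0.6762)
P = B + 0.86·ex + -1.68·ey = (-3.6191,-1.3003)

-3.62 -1.30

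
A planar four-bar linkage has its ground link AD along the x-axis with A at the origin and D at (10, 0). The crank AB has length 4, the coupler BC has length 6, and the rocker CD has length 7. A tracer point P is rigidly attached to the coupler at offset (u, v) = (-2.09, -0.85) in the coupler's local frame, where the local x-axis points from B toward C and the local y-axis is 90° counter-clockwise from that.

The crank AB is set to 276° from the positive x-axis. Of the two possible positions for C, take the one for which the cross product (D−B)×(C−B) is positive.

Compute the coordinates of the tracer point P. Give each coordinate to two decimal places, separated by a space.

A=(0,0), D=(10.00,0)
B = A + 4.00·(cos276°, sin276°) = (0.4181, -3.9781)
|BD| = 10.3749
circle(B,6.00) ∩ circle(D,7.00): a=4.5609, h=3.8985
  candidates: C₊=(3.1356,1.3712) cross=40.446; C₋=(6.1252,-5.8298) cross=-40.446
  mode + wants cross > 0 → take C=(3.1356,1.3712) (cross=40.446)
ex = (C−B)/|BC| = (0.4529,0.8916); ey = (-0.8916,0.4529)
P = B + -2.09·ex + -0.85·ey = (0.2293,-6.2264)

0.23 -6.23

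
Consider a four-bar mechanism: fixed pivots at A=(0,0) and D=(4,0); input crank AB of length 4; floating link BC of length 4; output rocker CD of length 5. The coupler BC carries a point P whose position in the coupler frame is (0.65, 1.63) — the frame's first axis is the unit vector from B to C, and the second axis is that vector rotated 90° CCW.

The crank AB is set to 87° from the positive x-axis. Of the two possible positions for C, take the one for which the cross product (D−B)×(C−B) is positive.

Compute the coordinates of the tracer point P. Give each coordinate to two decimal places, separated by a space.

A=(0,0), D=(4.00,0)
B = A + 4.00·(cos87°, sin87°) = (0.2093, 3.9945)
|BD| = 5.5068
circle(B,4.00) ∩ circle(D,5.00): a=1.9363, h=3.5001
  candidates: C₊=(4.0811,4.9993) cross=19.275; C₋=(-0.9967,0.1807) cross=-19.275
  mode + wants cross > 0 → take C=(4.0811,4.9993) (cross=19.275)
ex = (C−B)/|BC| = (0.9679,0.2512); ey = (-0.2512,0.9679)
P = B + 0.65·ex + 1.63·ey = (0.4290,5.7355)

0.43 5.74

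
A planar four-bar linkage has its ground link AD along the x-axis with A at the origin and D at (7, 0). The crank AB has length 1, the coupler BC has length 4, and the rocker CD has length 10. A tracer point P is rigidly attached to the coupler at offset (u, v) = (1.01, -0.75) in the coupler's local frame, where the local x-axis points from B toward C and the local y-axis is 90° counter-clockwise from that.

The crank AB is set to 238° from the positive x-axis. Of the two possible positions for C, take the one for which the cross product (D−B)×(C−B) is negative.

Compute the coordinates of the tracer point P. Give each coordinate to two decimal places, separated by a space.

-1.58 -1.55

A=(0,0), D=(7.00,0)
B = A + 1.00·(cos238°, sin238°) = (-0.5299, -0.8480)
|BD| = 7.5775
circle(B,4.00) ∩ circle(D,10.00): a=-1.7539, h=3.5950
  candidates: C₊=(-2.6752,2.5280) cross=27.241; C₋=(-1.8705,-4.6167) cross=-27.241
  mode - wants cross < 0 → take C=(-1.8705,-4.6167) (cross=-27.241)
ex = (C−B)/|BC| = (-0.3351,-0.9422); ey = (0.9422,-0.3351)
P = B + 1.01·ex + -0.75·ey = (-1.5750,-1.5483)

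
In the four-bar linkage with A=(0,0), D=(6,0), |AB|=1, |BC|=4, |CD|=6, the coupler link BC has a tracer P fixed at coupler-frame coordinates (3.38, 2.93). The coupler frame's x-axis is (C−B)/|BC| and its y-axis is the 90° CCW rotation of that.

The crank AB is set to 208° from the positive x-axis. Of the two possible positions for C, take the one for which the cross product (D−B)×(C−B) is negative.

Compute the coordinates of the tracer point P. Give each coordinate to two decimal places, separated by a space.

A=(0,0), D=(6.00,0)
B = A + 1.00·(cos208°, sin208°) = (-0.8829, -0.4695)
|BD| = 6.8989
circle(B,4.00) ∩ circle(D,6.00): a=2.0000, h=3.4641
  candidates: C₊=(0.8767,3.1227) cross=23.899; C₋=(1.3481,-3.7895) cross=-23.899
  mode - wants cross < 0 → take C=(1.3481,-3.7895) (cross=-23.899)
ex = (C−B)/|BC| = (0.5578,-0.8300); ey = (0.8300,0.5578)
P = B + 3.38·ex + 2.93·ey = (3.4342,-1.6406)

3.43 -1.64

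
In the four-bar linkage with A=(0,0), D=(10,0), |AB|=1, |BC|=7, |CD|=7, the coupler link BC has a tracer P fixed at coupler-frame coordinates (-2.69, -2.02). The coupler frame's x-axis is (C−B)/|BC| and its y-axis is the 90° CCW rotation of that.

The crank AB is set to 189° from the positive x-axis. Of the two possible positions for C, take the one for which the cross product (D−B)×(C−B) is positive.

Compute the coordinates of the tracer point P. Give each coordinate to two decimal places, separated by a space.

-1.80 -3.42

A=(0,0), D=(10.00,0)
B = A + 1.00·(cos189°, sin189°) = (-0.9877, -0.1564)
|BD| = 10.9888
circle(B,7.00) ∩ circle(D,7.00): a=5.4944, h=4.3372
  candidates: C₊=(4.4444,4.2586) cross=47.661; C₋=(4.5679,-4.4150) cross=-47.661
  mode + wants cross > 0 → take C=(4.4444,4.2586) (cross=47.661)
ex = (C−B)/|BC| = (0.7760,0.6307); ey = (-0.6307,0.7760)
P = B + -2.69·ex + -2.02·ey = (-1.8011,-3.4206)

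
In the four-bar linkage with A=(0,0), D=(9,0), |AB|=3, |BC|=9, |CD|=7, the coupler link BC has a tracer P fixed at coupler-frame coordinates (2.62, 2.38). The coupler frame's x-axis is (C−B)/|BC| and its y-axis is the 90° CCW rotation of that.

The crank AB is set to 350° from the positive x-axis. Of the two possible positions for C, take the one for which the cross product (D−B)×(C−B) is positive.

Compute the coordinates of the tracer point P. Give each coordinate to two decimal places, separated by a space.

2.45 2.98

A=(0,0), D=(9.00,0)
B = A + 3.00·(cos350°, sin350°) = (2.9544, -0.5209)
|BD| = 6.0680
circle(B,9.00) ∩ circle(D,7.00): a=5.6708, h=6.9887
  candidates: C₊=(8.0043,6.9288) cross=42.407; C₋=(9.2043,-6.9970) cross=-42.407
  mode + wants cross > 0 → take C=(8.0043,6.9288) (cross=42.407)
ex = (C−B)/|BC| = (0.5611,0.8278); ey = (-0.8278,0.5611)
P = B + 2.62·ex + 2.38·ey = (2.4544,2.9832)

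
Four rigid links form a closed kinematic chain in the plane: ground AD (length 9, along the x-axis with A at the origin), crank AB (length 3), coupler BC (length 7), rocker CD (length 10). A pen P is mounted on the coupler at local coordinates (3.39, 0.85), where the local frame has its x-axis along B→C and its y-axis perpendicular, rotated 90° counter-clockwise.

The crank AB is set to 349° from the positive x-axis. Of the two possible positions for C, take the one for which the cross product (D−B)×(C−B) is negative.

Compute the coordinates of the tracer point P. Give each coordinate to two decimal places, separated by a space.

3.55 -4.01

A=(0,0), D=(9.00,0)
B = A + 3.00·(cos349°, sin349°) = (2.9449, -0.5724)
|BD| = 6.0821
circle(B,7.00) ∩ circle(D,10.00): a=-1.1516, h=6.9046
  candidates: C₊=(1.1486,6.1932) cross=41.995; C₋=(2.4483,-7.5548) cross=-41.995
  mode - wants cross < 0 → take C=(2.4483,-7.5548) (cross=-41.995)
ex = (C−B)/|BC| = (-0.0709,-0.9975); ey = (0.9975,-0.0709)
P = B + 3.39·ex + 0.85·ey = (3.5522,-4.0142)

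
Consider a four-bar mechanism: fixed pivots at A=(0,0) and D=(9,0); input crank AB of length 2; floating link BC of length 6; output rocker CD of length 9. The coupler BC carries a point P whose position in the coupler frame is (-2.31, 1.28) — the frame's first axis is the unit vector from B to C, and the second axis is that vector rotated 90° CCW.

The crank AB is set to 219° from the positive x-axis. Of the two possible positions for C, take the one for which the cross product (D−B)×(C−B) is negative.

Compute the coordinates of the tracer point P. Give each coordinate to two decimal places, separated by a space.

A=(0,0), D=(9.00,0)
B = A + 2.00·(cos219°, sin219°) = (-1.5543, -1.2586)
|BD| = 10.6291
circle(B,6.00) ∩ circle(D,9.00): a=3.1977, h=5.0769
  candidates: C₊=(1.0197,4.1612) cross=53.963; C₋=(2.2221,-5.9211) cross=-53.963
  mode - wants cross < 0 → take C=(2.2221,-5.9211) (cross=-53.963)
ex = (C−B)/|BC| = (0.6294,-0.7771); ey = (0.7771,0.6294)
P = B + -2.31·ex + 1.28·ey = (-2.0135,1.3421)

-2.01 1.34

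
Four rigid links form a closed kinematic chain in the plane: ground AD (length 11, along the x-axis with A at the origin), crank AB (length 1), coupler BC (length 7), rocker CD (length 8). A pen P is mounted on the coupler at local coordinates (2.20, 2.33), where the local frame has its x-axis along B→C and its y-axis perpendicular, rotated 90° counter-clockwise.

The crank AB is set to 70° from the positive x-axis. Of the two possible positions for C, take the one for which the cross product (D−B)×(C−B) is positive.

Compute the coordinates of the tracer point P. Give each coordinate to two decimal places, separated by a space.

A=(0,0), D=(11.00,0)
B = A + 1.00·(cos70°, sin70°) = (0.3420, 0.9397)
|BD| = 10.6993
circle(B,7.00) ∩ circle(D,8.00): a=4.6487, h=5.2335
  candidates: C₊=(5.4324,5.7447) cross=55.995; C₋=(4.5131,-4.6819) cross=-55.995
  mode + wants cross > 0 → take C=(5.4324,5.7447) (cross=55.995)
ex = (C−B)/|BC| = (0.7272,0.6864); ey = (-0.6864,0.7272)
P = B + 2.20·ex + 2.33·ey = (0.3425,4.1442)

0.34 4.14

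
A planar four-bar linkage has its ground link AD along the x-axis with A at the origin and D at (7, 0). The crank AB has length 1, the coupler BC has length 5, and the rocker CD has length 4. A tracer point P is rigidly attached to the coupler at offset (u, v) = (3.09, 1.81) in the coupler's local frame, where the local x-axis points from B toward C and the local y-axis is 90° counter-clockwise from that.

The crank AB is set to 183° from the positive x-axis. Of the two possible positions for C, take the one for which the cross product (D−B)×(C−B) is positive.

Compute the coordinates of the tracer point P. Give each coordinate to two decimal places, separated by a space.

1.06 2.88

A=(0,0), D=(7.00,0)
B = A + 1.00·(cos183°, sin183°) = (-0.9986, -0.0523)
|BD| = 7.9988
circle(B,5.00) ∩ circle(D,4.00): a=4.5620, h=2.0465
  candidates: C₊=(3.5499,2.0240) cross=16.370; C₋=(3.5766,-2.0690) cross=-16.370
  mode + wants cross > 0 → take C=(3.5499,2.0240) (cross=16.370)
ex = (C−B)/|BC| = (0.9097,0.4153); ey = (-0.4153,0.9097)
P = B + 3.09·ex + 1.81·ey = (1.0607,2.8774)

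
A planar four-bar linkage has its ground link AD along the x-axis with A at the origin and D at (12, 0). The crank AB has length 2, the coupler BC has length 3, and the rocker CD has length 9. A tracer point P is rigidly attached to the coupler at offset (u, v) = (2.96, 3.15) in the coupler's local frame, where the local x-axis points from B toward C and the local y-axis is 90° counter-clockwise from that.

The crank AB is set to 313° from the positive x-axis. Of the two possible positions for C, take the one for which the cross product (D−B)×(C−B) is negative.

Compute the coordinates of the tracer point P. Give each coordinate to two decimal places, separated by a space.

A=(0,0), D=(12.00,0)
B = A + 2.00·(cos313°, sin313°) = (1.3640, -1.4627)
|BD| = 10.7361
circle(B,3.00) ∩ circle(D,9.00): a=2.0149, h=2.2227
  candidates: C₊=(3.0573,1.0137) cross=23.863; C₋=(3.6629,-3.3901) cross=-23.863
  mode - wants cross < 0 → take C=(3.6629,-3.3901) (cross=-23.863)
ex = (C−B)/|BC| = (0.7663,-0.6425); ey = (0.6425,0.7663)
P = B + 2.96·ex + 3.15·ey = (5.6561,-0.9506)

5.66 -0.95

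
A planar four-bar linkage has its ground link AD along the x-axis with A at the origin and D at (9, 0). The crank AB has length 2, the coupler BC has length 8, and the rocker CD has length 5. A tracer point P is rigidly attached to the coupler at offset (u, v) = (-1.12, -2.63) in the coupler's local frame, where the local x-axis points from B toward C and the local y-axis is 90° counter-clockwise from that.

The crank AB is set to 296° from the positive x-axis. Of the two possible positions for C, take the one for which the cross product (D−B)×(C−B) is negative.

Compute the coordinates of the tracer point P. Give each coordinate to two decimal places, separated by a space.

A=(0,0), D=(9.00,0)
B = A + 2.00·(cos296°, sin296°) = (0.8767, -1.7976)
|BD| = 8.3198
circle(B,8.00) ∩ circle(D,5.00): a=6.5037, h=4.6585
  candidates: C₊=(6.2203,4.1561) cross=38.758; C₋=(8.2334,-4.9409) cross=-38.758
  mode - wants cross < 0 → take C=(8.2334,-4.9409) (cross=-38.758)
ex = (C−B)/|BC| = (0.9196,-0.3929); ey = (0.3929,0.9196)
P = B + -1.12·ex + -2.63·ey = (-1.1865,-3.7760)

-1.19 -3.78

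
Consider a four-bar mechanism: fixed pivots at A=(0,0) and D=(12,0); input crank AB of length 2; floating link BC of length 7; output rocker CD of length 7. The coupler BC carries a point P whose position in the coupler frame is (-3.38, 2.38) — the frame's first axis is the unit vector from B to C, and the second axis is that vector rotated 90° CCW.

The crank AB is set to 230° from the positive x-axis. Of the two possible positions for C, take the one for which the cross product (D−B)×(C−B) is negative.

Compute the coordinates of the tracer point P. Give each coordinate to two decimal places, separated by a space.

A=(0,0), D=(12.00,0)
B = A + 2.00·(cos230°, sin230°) = (-1.2856, -1.5321)
|BD| = 13.3736
circle(B,7.00) ∩ circle(D,7.00): a=6.6868, h=2.0704
  candidates: C₊=(5.1200,1.2907) cross=27.689; C₋=(5.5944,-2.8228) cross=-27.689
  mode - wants cross < 0 → take C=(5.5944,-2.8228) (cross=-27.689)
ex = (C−B)/|BC| = (0.9829,-0.1844); ey = (0.1844,0.9829)
P = B + -3.38·ex + 2.38·ey = (-4.1688,1.4303)

-4.17 1.43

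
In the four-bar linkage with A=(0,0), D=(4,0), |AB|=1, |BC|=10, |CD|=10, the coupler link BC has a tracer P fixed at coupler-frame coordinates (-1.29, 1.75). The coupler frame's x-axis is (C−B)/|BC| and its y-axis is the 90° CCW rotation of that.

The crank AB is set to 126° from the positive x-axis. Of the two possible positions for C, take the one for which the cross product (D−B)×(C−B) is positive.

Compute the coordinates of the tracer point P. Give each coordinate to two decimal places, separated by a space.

A=(0,0), D=(4.00,0)
B = A + 1.00·(cos126°, sin126°) = (-0.5878, 0.8090)
|BD| = 4.6586
circle(B,10.00) ∩ circle(D,10.00): a=2.3293, h=9.7249
  candidates: C₊=(3.3950,9.9817) cross=45.304; C₋=(0.0173,-9.1727) cross=-45.304
  mode + wants cross > 0 → take C=(3.3950,9.9817) (cross=45.304)
ex = (C−B)/|BC| = (0.3983,0.9173); ey = (-0.9173,0.3983)
P = B + -1.29·ex + 1.75·ey = (-2.7068,0.3227)

-2.71 0.32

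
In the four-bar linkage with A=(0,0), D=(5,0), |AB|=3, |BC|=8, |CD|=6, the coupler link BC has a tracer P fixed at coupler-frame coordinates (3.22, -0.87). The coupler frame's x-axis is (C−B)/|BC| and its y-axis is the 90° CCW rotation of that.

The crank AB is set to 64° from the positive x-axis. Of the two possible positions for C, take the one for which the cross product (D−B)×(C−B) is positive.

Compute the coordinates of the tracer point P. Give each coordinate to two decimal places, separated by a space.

A=(0,0), D=(5.00,0)
B = A + 3.00·(cos64°, sin64°) = (1.3151, 2.6964)
|BD| = 4.5661
circle(B,8.00) ∩ circle(D,6.00): a=5.3491, h=5.9487
  candidates: C₊=(9.1448,4.3383) cross=27.162; C₋=(2.1191,-5.2631) cross=-27.162
  mode + wants cross > 0 → take C=(9.1448,4.3383) (cross=27.162)
ex = (C−B)/|BC| = (0.9787,0.2052); ey = (-0.2052,0.9787)
P = B + 3.22·ex + -0.87·ey = (4.6451,2.5058)

4.65 2.51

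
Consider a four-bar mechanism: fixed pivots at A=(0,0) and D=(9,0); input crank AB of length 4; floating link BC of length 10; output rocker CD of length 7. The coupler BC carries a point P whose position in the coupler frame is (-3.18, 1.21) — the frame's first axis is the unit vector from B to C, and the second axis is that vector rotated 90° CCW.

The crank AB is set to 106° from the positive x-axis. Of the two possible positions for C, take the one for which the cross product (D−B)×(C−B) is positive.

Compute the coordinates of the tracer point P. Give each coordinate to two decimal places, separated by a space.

A=(0,0), D=(9.00,0)
B = A + 4.00·(cos106°, sin106°) = (-1.1025, 3.8450)
|BD| = 10.8095
circle(B,10.00) ∩ circle(D,7.00): a=7.7638, h=6.3027
  candidates: C₊=(8.3954,6.9738) cross=68.129; C₋=(3.9116,-4.8070) cross=-68.129
  mode + wants cross > 0 → take C=(8.3954,6.9738) (cross=68.129)
ex = (C−B)/|BC| = (0.9498,0.3129); ey = (-0.3129,0.9498)
P = B + -3.18·ex + 1.21·ey = (-4.5015,3.9993)

-4.50 4.00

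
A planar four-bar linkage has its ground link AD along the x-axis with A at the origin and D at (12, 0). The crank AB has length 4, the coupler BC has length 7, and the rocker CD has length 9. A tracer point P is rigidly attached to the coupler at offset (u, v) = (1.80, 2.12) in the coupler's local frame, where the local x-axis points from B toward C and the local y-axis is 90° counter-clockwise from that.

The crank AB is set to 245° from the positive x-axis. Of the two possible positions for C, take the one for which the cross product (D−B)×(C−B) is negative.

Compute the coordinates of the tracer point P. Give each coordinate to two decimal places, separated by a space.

0.65 -2.12

A=(0,0), D=(12.00,0)
B = A + 4.00·(cos245°, sin245°) = (-1.6905, -3.6252)
|BD| = 14.1623
circle(B,7.00) ∩ circle(D,9.00): a=5.9514, h=3.6852
  candidates: C₊=(3.1193,1.4606) cross=52.191; C₋=(5.0060,-5.6642) cross=-52.191
  mode - wants cross < 0 → take C=(5.0060,-5.6642) (cross=-52.191)
ex = (C−B)/|BC| = (0.9566,-0.2913); ey = (0.2913,0.9566)
P = B + 1.80·ex + 2.12·ey = (0.6490,-2.1215)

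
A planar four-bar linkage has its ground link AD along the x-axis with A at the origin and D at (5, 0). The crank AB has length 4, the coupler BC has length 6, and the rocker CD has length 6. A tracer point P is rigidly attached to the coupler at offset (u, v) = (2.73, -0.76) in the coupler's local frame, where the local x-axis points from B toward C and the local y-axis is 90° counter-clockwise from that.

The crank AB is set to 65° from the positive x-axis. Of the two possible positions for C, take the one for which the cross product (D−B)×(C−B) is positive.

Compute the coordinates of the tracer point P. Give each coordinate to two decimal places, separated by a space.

4.52 3.76

A=(0,0), D=(5.00,0)
B = A + 4.00·(cos65°, sin65°) = (1.6905, 3.6252)
|BD| = 4.9087
circle(B,6.00) ∩ circle(D,6.00): a=2.4543, h=5.4751
  candidates: C₊=(7.3887,5.5040) cross=26.875; C₋=(-0.6983,-1.8788) cross=-26.875
  mode + wants cross > 0 → take C=(7.3887,5.5040) (cross=26.875)
ex = (C−B)/|BC| = (0.9497,0.3131); ey = (-0.3131,0.9497)
P = B + 2.73·ex + -0.76·ey = (4.5212,3.7583)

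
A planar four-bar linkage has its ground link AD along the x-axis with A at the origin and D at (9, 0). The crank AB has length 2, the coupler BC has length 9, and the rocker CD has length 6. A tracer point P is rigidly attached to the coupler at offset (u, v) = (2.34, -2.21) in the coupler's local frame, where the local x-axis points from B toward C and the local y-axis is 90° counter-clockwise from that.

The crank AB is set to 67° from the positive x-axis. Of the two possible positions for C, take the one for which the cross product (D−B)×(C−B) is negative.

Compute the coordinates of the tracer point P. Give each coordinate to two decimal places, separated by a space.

0.44 -1.36

A=(0,0), D=(9.00,0)
B = A + 2.00·(cos67°, sin67°) = (0.7815, 1.8410)
|BD| = 8.4222
circle(B,9.00) ∩ circle(D,6.00): a=6.8826, h=5.7991
  candidates: C₊=(8.7653,5.9954) cross=48.841; C₋=(6.2300,-5.3223) cross=-48.841
  mode - wants cross < 0 → take C=(6.2300,-5.3223) (cross=-48.841)
ex = (C−B)/|BC| = (0.6054,-0.7959); ey = (0.7959,0.6054)
P = B + 2.34·ex + -2.21·ey = (0.4391,-1.3594)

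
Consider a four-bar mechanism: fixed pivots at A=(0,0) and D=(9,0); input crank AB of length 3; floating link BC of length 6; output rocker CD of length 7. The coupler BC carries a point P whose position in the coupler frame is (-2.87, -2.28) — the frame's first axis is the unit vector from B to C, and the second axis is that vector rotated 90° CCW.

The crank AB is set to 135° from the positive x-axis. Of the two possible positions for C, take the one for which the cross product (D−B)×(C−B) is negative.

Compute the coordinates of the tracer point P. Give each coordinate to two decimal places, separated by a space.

-5.78 2.40

A=(0,0), D=(9.00,0)
B = A + 3.00·(cos135°, sin135°) = (-2.1213, 2.1213)
|BD| = 11.3218
circle(B,6.00) ∩ circle(D,7.00): a=5.0868, h=3.1819
  candidates: C₊=(3.4716,4.2938) cross=36.025; C₋=(2.2792,-1.9573) cross=-36.025
  mode - wants cross < 0 → take C=(2.2792,-1.9573) (cross=-36.025)
ex = (C−B)/|BC| = (0.7334,-0.6798); ey = (0.6798,0.7334)
P = B + -2.87·ex + -2.28·ey = (-5.7761,2.4001)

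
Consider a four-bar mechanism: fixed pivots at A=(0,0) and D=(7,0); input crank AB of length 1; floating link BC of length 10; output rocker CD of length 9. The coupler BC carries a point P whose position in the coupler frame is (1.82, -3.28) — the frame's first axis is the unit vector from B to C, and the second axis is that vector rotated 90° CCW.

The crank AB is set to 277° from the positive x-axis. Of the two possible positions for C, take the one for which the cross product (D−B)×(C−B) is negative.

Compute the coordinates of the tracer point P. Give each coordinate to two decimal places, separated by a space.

A=(0,0), D=(7.00,0)
B = A + 1.00·(cos277°, sin277°) = (0.1219, -0.9925)
|BD| = 6.9494
circle(B,10.00) ∩ circle(D,9.00): a=4.8417, h=8.7497
  candidates: C₊=(3.6643,8.3590) cross=60.805; C₋=(6.1636,-8.9611) cross=-60.805
  mode - wants cross < 0 → take C=(6.1636,-8.9611) (cross=-60.805)
ex = (C−B)/|BC| = (0.6042,-0.7969); ey = (0.7969,0.6042)
P = B + 1.82·ex + -3.28·ey = (-1.3922,-4.4245)

-1.39 -4.42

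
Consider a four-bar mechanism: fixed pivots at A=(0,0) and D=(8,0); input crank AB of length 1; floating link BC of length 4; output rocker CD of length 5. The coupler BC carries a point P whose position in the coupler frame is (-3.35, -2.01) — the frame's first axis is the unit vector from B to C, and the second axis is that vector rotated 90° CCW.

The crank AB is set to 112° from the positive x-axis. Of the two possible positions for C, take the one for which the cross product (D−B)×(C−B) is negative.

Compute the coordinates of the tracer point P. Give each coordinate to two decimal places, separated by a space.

A=(0,0), D=(8.00,0)
B = A + 1.00·(cos112°, sin112°) = (-0.3746, 0.9272)
|BD| = 8.4258
circle(B,4.00) ∩ circle(D,5.00): a=3.6788, h=1.5705
  candidates: C₊=(3.4547,2.0833) cross=13.232; C₋=(3.1090,-1.0386) cross=-13.232
  mode - wants cross < 0 → take C=(3.1090,-1.0386) (cross=-13.232)
ex = (C−B)/|BC| = (0.8709,-0.4914); ey = (0.4914,0.8709)
P = B + -3.35·ex + -2.01·ey = (-4.2800,0.8230)

-4.28 0.82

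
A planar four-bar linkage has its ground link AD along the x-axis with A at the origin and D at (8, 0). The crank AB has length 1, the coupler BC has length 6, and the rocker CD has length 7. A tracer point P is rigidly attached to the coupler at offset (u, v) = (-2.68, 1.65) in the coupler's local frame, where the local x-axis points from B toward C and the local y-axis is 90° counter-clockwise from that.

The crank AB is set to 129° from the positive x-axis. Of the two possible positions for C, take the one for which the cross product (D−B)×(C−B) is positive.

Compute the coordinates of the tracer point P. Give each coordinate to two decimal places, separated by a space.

-3.65 -0.12

A=(0,0), D=(8.00,0)
B = A + 1.00·(cos129°, sin129°) = (-0.6293, 0.7771)
|BD| = 8.6642
circle(B,6.00) ∩ circle(D,7.00): a=3.5819, h=4.8135
  candidates: C₊=(3.3699,5.2500) cross=41.705; C₋=(2.5064,-4.3382) cross=-41.705
  mode + wants cross > 0 → take C=(3.3699,5.2500) (cross=41.705)
ex = (C−B)/|BC| = (0.6665,0.7455); ey = (-0.7455,0.6665)
P = B + -2.68·ex + 1.65·ey = (-3.6457,-0.1209)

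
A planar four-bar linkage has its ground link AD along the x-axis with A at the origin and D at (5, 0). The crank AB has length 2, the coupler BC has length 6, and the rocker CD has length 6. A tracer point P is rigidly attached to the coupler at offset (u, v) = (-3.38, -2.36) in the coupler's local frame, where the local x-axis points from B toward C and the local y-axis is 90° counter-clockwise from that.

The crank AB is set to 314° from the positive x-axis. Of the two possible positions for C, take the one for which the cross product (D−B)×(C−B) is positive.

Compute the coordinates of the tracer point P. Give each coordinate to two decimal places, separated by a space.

A=(0,0), D=(5.00,0)
B = A + 2.00·(cos314°, sin314°) = (1.3893, -1.4387)
|BD| = 3.8868
circle(B,6.00) ∩ circle(D,6.00): a=1.9434, h=5.6766
  candidates: C₊=(1.0935,4.5540) cross=22.063; C₋=(5.2958,-5.9927) cross=-22.063
  mode + wants cross > 0 → take C=(1.0935,4.5540) (cross=22.063)
ex = (C−B)/|BC| = (-0.0493,0.9988); ey = (-0.9988,-0.0493)
P = B + -3.38·ex + -2.36·ey = (3.9131,-4.6982)

3.91 -4.70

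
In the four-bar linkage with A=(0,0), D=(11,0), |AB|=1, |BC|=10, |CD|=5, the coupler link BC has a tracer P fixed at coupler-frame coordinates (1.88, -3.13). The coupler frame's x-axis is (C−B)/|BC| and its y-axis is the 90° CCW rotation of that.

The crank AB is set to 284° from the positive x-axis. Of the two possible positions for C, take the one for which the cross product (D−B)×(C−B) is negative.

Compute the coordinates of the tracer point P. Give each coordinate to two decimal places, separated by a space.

A=(0,0), D=(11.00,0)
B = A + 1.00·(cos284°, sin284°) = (0.2419, -0.9703)
|BD| = 10.8017
circle(B,10.00) ∩ circle(D,5.00): a=8.8725, h=4.6128
  candidates: C₊=(8.6642,4.4209) cross=49.827; C₋=(9.4929,-4.7675) cross=-49.827
  mode - wants cross < 0 → take C=(9.4929,-4.7675) (cross=-49.827)
ex = (C−B)/|BC| = (0.9251,-0.3797); ey = (0.3797,0.9251)
P = B + 1.88·ex + -3.13·ey = (0.7926,-4.5797)

0.79 -4.58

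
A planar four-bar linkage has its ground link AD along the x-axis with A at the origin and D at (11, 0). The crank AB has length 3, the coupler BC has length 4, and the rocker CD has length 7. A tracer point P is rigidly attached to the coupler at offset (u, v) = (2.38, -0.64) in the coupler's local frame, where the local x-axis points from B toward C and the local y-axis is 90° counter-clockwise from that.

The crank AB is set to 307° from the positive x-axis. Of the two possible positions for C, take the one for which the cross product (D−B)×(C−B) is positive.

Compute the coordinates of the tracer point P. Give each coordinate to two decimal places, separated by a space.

3.68 -0.79

A=(0,0), D=(11.00,0)
B = A + 3.00·(cos307°, sin307°) = (1.8054, -2.3959)
|BD| = 9.5016
circle(B,4.00) ∩ circle(D,7.00): a=3.0142, h=2.6295
  candidates: C₊=(4.0592,0.9087) cross=24.985; C₋=(5.3853,-4.1804) cross=-24.985
  mode + wants cross > 0 → take C=(4.0592,0.9087) (cross=24.985)
ex = (C−B)/|BC| = (0.5634,0.8262); ey = (-0.8262,0.5634)
P = B + 2.38·ex + -0.64·ey = (3.6752,-0.7903)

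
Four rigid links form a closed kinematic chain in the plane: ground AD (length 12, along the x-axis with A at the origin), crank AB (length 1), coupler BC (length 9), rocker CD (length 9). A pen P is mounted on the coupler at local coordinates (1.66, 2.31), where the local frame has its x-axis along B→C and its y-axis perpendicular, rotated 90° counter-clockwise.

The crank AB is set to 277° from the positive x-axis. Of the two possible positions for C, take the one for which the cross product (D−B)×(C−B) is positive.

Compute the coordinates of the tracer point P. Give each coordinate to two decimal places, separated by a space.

A=(0,0), D=(12.00,0)
B = A + 1.00·(cos277°, sin277°) = (0.1219, -0.9925)
|BD| = 11.9195
circle(B,9.00) ∩ circle(D,9.00): a=5.9598, h=6.7440
  candidates: C₊=(5.4994,6.2243) cross=80.385; C₋=(6.6225,-7.2168) cross=-80.385
  mode + wants cross > 0 → take C=(5.4994,6.2243) (cross=80.385)
ex = (C−B)/|BC| = (0.5975,0.8019); ey = (-0.8019,0.5975)
P = B + 1.66·ex + 2.31·ey = (-0.7386,1.7188)

-0.74 1.72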